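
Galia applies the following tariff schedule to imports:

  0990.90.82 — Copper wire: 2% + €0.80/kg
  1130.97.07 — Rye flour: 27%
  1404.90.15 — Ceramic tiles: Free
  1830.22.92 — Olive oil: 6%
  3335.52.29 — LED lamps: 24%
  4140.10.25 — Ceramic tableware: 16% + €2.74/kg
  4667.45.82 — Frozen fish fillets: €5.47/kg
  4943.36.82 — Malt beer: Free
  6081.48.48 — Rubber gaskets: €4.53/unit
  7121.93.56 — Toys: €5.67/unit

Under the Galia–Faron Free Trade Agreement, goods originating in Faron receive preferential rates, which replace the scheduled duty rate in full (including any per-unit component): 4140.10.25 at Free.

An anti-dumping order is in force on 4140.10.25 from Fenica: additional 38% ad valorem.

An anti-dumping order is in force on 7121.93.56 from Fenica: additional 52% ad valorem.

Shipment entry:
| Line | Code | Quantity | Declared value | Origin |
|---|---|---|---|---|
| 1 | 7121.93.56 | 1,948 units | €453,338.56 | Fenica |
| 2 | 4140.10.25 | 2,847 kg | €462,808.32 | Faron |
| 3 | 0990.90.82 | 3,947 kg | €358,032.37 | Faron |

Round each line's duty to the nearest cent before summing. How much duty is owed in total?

€257,099.46

Line 1 (7121.93.56, Fenica, 1,948 units, €453,338.56):
Base rate for 7121.93.56 is €5.67/unit.
Additional duty on 7121.93.56 from Fenica: +52% ad valorem. Applied ad valorem rate = 52%.
Duty = €453,338.56 × 52% + 1,948 × €5.67 = €246,781.21.
Line 2 (4140.10.25, Faron, 2,847 kg, €462,808.32):
Base rate for 4140.10.25 is 16% + €2.74/kg.
Origin Faron qualifies under the Galia–Faron agreement and 4140.10.25 is covered: preferential rate Free applies instead.
The additional-duty order on 4140.10.25 targets Fenica, not Faron; it does not apply.
Duty = €462,808.32 × 0% = €0.00.
Line 3 (0990.90.82, Faron, 3,947 kg, €358,032.37):
Base rate for 0990.90.82 is 2% + €0.80/kg.
Origin Faron is the FTA partner but 0990.90.82 is not on the preference list; base rate stands.
Duty = €358,032.37 × 2% + 3,947 × €0.80 = €10,318.25.
Total = €246,781.21 + €0.00 + €10,318.25 = €257,099.46.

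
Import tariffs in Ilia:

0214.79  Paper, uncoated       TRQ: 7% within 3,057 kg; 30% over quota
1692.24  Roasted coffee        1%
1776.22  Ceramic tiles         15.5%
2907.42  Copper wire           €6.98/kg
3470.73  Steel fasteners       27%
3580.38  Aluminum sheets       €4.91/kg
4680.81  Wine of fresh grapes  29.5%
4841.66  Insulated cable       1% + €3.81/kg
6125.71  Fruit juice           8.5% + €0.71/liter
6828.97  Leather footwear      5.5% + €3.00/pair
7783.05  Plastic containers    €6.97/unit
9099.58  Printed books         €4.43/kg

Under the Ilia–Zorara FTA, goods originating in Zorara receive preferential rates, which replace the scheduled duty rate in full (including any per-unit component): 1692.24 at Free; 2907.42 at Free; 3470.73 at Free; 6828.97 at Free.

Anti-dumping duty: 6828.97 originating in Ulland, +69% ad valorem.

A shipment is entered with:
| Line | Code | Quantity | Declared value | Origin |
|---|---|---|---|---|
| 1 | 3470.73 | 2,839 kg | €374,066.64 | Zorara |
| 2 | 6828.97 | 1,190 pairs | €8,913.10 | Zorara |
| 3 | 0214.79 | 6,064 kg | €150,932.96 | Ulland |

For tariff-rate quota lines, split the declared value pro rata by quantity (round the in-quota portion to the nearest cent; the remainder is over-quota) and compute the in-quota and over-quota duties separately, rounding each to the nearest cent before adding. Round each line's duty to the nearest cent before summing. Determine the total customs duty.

Line 1 (3470.73, Zorara, 2,839 kg, €374,066.64):
Base rate for 3470.73 is 27%.
Origin Zorara qualifies under the Ilia–Zorara agreement and 3470.73 is covered: preferential rate Free applies instead.
Duty = €374,066.64 × 0% = €0.00.
Line 2 (6828.97, Zorara, 1,190 pairs, €8,913.10):
Base rate for 6828.97 is 5.5% + €3.00/pair.
Origin Zorara qualifies under the Ilia–Zorara agreement and 6828.97 is covered: preferential rate Free applies instead.
The additional-duty order on 6828.97 targets Ulland, not Zorara; it does not apply.
Duty = €8,913.10 × 0% = €0.00.
Line 3 (0214.79, Ulland, 6,064 kg, €150,932.96):
Code 0214.79 is under a tariff-rate quota (threshold 3,057 kg). In-quota: 3,057 kg at 7%; over-quota: 3,007 kg at 30%.
Pro-rata value split: in-quota = €150,932.96 × 3,057/6,064 = €76,088.73; over-quota = €150,932.96 − €76,088.73 = €74,844.23.
In-quota duty = €76,088.73 × 7% = €5,326.21. Over-quota duty = €74,844.23 × 30% = €22,453.27.
Line duty = €5,326.21 + €22,453.27 = €27,779.48.
Total = €0.00 + €0.00 + €27,779.48 = €27,779.48.

€27,779.48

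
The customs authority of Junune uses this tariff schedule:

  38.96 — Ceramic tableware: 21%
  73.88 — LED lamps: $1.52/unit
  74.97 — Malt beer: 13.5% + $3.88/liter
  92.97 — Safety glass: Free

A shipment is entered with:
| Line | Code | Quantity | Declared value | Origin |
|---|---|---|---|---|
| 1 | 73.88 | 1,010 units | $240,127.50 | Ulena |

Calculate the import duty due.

Line 1 (73.88, Ulena, 1,010 units, $240,127.50):
Base rate for 73.88 is $1.52/unit.
Duty = 1,010 × $1.52 = $1,535.20.

$1,535.20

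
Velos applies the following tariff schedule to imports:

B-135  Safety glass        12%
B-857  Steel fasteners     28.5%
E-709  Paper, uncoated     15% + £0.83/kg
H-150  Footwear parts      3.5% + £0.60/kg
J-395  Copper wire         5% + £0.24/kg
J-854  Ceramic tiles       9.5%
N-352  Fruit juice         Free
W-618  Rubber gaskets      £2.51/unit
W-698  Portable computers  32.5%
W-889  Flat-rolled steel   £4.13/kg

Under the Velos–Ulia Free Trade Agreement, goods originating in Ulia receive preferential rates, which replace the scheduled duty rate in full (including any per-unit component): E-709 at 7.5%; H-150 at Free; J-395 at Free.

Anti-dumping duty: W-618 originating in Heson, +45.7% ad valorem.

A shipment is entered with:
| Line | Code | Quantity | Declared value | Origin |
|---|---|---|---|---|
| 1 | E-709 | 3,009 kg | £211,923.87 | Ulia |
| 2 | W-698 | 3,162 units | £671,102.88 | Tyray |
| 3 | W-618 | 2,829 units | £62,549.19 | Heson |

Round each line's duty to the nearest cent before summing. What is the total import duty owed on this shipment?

£269,688.50

Line 1 (E-709, Ulia, 3,009 kg, £211,923.87):
Base rate for E-709 is 15% + £0.83/kg.
Origin Ulia qualifies under the Velos–Ulia agreement and E-709 is covered: preferential rate 7.5% applies instead.
Duty = £211,923.87 × 7.5% = £15,894.29.
Line 2 (W-698, Tyray, 3,162 units, £671,102.88):
Base rate for W-698 is 32.5%.
Duty = £671,102.88 × 32.5% = £218,108.44.
Line 3 (W-618, Heson, 2,829 units, £62,549.19):
Base rate for W-618 is £2.51/unit.
Additional duty on W-618 from Heson: +45.7% ad valorem. Applied ad valorem rate = 45.7%.
Duty = £62,549.19 × 45.7% + 2,829 × £2.51 = £35,685.77.
Total = £15,894.29 + £218,108.44 + £35,685.77 = £269,688.50.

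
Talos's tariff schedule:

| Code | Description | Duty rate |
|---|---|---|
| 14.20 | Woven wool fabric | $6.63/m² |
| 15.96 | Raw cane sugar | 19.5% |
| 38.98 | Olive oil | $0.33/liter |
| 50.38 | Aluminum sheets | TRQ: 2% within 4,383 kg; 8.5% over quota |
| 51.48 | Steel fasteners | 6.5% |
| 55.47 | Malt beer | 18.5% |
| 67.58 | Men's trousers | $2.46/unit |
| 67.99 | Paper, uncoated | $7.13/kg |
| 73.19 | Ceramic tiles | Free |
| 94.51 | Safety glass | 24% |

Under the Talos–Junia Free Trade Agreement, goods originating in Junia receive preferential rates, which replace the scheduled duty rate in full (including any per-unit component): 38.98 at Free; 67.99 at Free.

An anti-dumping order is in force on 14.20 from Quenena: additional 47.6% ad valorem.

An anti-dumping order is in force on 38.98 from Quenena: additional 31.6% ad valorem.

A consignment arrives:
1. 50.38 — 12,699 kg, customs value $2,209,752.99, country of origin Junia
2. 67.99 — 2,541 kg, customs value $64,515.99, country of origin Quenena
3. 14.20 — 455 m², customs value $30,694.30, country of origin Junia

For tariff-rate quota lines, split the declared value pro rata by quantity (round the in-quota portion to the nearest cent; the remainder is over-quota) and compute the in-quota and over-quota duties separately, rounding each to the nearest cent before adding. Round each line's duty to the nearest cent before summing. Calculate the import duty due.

Line 1 (50.38, Junia, 12,699 kg, $2,209,752.99):
Code 50.38 is under a tariff-rate quota (threshold 4,383 kg). In-quota: 4,383 kg at 2%; over-quota: 8,316 kg at 8.5%.
Pro-rata value split: in-quota = $2,209,752.99 × 4,383/12,699 = $762,685.83; over-quota = $2,209,752.99 − $762,685.83 = $1,447,067.16.
In-quota duty = $762,685.83 × 2% = $15,253.72. Over-quota duty = $1,447,067.16 × 8.5% = $123,000.71.
Line duty = $15,253.72 + $123,000.71 = $138,254.43.
Line 2 (67.99, Quenena, 2,541 kg, $64,515.99):
Base rate for 67.99 is $7.13/kg.
67.99 has an FTA preferential rate, but origin Quenena is not Junia; base rate stands.
Duty = 2,541 × $7.13 = $18,117.33.
Line 3 (14.20, Junia, 455 m², $30,694.30):
Base rate for 14.20 is $6.63/m².
Origin Junia is the FTA partner but 14.20 is not on the preference list; base rate stands.
The additional-duty order on 14.20 targets Quenena, not Junia; it does not apply.
Duty = 455 × $6.63 = $3,016.65.
Total = $138,254.43 + $18,117.33 + $3,016.65 = $159,388.41.

$159,388.41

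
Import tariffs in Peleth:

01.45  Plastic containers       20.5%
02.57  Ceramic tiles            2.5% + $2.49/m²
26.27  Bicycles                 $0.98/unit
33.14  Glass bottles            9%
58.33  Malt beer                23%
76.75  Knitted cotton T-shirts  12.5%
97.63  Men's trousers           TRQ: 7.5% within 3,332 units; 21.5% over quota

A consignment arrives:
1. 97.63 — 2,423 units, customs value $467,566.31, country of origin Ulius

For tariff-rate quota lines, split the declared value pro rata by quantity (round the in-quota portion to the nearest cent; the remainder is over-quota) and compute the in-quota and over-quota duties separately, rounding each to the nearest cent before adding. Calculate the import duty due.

$35,067.47

Line 1 (97.63, Ulius, 2,423 units, $467,566.31):
Code 97.63 is under a tariff-rate quota (threshold 3,332 units). Quantity 2,423 units is within the quota, so the in-quota rate 7.5% applies to the full value.
Duty = $467,566.31 × 7.5% = $35,067.47.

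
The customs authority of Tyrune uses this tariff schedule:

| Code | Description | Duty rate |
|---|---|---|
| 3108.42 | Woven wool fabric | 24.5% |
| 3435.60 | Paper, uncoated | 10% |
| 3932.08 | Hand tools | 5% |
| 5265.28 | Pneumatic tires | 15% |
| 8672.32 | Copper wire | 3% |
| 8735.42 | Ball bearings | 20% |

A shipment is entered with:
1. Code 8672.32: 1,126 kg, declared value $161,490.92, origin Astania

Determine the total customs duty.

$4,844.73

Line 1 (8672.32, Astania, 1,126 kg, $161,490.92):
Base rate for 8672.32 is 3%.
Duty = $161,490.92 × 3% = $4,844.73.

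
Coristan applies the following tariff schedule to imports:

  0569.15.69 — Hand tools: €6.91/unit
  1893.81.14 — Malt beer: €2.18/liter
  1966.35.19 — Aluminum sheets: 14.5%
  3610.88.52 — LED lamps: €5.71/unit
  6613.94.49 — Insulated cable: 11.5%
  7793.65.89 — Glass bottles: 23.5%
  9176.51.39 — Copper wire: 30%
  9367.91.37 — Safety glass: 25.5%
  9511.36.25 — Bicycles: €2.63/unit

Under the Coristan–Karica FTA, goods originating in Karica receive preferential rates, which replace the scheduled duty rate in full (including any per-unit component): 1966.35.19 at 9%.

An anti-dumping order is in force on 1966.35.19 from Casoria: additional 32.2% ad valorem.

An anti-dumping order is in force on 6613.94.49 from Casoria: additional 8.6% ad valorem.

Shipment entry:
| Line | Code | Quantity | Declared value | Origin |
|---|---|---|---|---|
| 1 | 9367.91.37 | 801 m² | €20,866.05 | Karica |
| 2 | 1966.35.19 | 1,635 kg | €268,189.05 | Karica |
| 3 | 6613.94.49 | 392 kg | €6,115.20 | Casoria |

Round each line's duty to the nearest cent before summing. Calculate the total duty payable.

€30,687.01

Line 1 (9367.91.37, Karica, 801 m², €20,866.05):
Base rate for 9367.91.37 is 25.5%.
Origin Karica is the FTA partner but 9367.91.37 is not on the preference list; base rate stands.
Duty = €20,866.05 × 25.5% = €5,320.84.
Line 2 (1966.35.19, Karica, 1,635 kg, €268,189.05):
Base rate for 1966.35.19 is 14.5%.
Origin Karica qualifies under the Coristan–Karica agreement and 1966.35.19 is covered: preferential rate 9% applies instead.
The additional-duty order on 1966.35.19 targets Casoria, not Karica; it does not apply.
Duty = €268,189.05 × 9% = €24,137.01.
Line 3 (6613.94.49, Casoria, 392 kg, €6,115.20):
Base rate for 6613.94.49 is 11.5%.
Additional duty on 6613.94.49 from Casoria: +8.6%. Applied ad valorem rate: 11.5% + 8.6% = 20.1%.
Duty = €6,115.20 × 20.1% = €1,229.16.
Total = €5,320.84 + €24,137.01 + €1,229.16 = €30,687.01.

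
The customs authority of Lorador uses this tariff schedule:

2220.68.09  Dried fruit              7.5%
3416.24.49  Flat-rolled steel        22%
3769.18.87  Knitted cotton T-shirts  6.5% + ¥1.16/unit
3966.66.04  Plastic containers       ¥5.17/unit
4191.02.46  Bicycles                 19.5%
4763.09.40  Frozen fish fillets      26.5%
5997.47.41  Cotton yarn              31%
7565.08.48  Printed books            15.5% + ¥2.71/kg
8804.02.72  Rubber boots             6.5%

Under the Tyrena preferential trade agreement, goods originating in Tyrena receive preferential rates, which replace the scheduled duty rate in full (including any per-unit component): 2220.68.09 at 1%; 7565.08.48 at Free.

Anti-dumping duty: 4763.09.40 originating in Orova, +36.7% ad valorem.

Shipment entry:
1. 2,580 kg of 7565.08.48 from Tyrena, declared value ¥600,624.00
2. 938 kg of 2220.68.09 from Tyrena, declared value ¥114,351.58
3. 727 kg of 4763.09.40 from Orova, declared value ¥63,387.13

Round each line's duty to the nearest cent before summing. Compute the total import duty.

Line 1 (7565.08.48, Tyrena, 2,580 kg, ¥600,624.00):
Base rate for 7565.08.48 is 15.5% + ¥2.71/kg.
Origin Tyrena qualifies under the Lorador–Tyrena agreement and 7565.08.48 is covered: preferential rate Free applies instead.
Duty = ¥600,624.00 × 0% = ¥0.00.
Line 2 (2220.68.09, Tyrena, 938 kg, ¥114,351.58):
Base rate for 2220.68.09 is 7.5%.
Origin Tyrena qualifies under the Lorador–Tyrena agreement and 2220.68.09 is covered: preferential rate 1% applies instead.
Duty = ¥114,351.58 × 1% = ¥1,143.52.
Line 3 (4763.09.40, Orova, 727 kg, ¥63,387.13):
Base rate for 4763.09.40 is 26.5%.
Additional duty on 4763.09.40 from Orova: +36.7%. Applied ad valorem rate: 26.5% + 36.7% = 63.2%.
Duty = ¥63,387.13 × 63.2% = ¥40,060.67.
Total = ¥0.00 + ¥1,143.52 + ¥40,060.67 = ¥41,204.19.

¥41,204.19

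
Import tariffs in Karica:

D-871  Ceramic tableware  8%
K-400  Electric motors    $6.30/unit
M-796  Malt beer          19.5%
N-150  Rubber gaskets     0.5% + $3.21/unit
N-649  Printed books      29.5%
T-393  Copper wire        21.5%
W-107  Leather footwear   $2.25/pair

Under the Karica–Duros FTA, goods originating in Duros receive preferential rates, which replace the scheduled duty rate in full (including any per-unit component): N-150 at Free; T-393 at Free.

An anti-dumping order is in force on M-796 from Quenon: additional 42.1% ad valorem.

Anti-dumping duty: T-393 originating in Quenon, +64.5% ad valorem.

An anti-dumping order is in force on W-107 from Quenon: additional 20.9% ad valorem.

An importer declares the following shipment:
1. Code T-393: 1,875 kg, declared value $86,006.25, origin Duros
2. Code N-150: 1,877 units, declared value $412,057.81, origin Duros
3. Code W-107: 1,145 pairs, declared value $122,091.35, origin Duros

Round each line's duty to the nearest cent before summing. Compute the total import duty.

$2,576.25

Line 1 (T-393, Duros, 1,875 kg, $86,006.25):
Base rate for T-393 is 21.5%.
Origin Duros qualifies under the Karica–Duros agreement and T-393 is covered: preferential rate Free applies instead.
The additional-duty order on T-393 targets Quenon, not Duros; it does not apply.
Duty = $86,006.25 × 0% = $0.00.
Line 2 (N-150, Duros, 1,877 units, $412,057.81):
Base rate for N-150 is 0.5% + $3.21/unit.
Origin Duros qualifies under the Karica–Duros agreement and N-150 is covered: preferential rate Free applies instead.
Duty = $412,057.81 × 0% = $0.00.
Line 3 (W-107, Duros, 1,145 pairs, $122,091.35):
Base rate for W-107 is $2.25/pair.
Origin Duros is the FTA partner but W-107 is not on the preference list; base rate stands.
The additional-duty order on W-107 targets Quenon, not Duros; it does not apply.
Duty = 1,145 × $2.25 = $2,576.25.
Total = $0.00 + $0.00 + $2,576.25 = $2,576.25.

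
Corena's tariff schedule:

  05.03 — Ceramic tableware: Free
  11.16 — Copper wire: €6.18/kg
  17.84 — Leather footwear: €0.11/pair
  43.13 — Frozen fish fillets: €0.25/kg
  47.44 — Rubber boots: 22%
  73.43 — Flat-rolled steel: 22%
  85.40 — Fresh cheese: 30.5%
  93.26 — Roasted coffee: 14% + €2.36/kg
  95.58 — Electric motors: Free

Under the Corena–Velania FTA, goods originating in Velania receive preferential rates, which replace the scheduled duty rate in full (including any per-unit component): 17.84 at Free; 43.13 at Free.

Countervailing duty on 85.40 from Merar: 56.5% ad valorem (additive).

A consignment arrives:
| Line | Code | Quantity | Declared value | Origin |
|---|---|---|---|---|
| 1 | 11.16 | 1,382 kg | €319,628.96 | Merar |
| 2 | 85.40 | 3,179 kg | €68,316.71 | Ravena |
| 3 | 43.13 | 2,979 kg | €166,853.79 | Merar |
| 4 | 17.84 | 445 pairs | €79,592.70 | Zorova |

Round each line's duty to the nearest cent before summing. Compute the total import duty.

€30,171.06

Line 1 (11.16, Merar, 1,382 kg, €319,628.96):
Base rate for 11.16 is €6.18/kg.
Duty = 1,382 × €6.18 = €8,540.76.
Line 2 (85.40, Ravena, 3,179 kg, €68,316.71):
Base rate for 85.40 is 30.5%.
The additional-duty order on 85.40 targets Merar, not Ravena; it does not apply.
Duty = €68,316.71 × 30.5% = €20,836.60.
Line 3 (43.13, Merar, 2,979 kg, €166,853.79):
Base rate for 43.13 is €0.25/kg.
43.13 has an FTA preferential rate, but origin Merar is not Velania; base rate stands.
Duty = 2,979 × €0.25 = €744.75.
Line 4 (17.84, Zorova, 445 pairs, €79,592.70):
Base rate for 17.84 is €0.11/pair.
17.84 has an FTA preferential rate, but origin Zorova is not Velania; base rate stands.
Duty = 445 × €0.11 = €48.95.
Total = €8,540.76 + €20,836.60 + €744.75 + €48.95 = €30,171.06.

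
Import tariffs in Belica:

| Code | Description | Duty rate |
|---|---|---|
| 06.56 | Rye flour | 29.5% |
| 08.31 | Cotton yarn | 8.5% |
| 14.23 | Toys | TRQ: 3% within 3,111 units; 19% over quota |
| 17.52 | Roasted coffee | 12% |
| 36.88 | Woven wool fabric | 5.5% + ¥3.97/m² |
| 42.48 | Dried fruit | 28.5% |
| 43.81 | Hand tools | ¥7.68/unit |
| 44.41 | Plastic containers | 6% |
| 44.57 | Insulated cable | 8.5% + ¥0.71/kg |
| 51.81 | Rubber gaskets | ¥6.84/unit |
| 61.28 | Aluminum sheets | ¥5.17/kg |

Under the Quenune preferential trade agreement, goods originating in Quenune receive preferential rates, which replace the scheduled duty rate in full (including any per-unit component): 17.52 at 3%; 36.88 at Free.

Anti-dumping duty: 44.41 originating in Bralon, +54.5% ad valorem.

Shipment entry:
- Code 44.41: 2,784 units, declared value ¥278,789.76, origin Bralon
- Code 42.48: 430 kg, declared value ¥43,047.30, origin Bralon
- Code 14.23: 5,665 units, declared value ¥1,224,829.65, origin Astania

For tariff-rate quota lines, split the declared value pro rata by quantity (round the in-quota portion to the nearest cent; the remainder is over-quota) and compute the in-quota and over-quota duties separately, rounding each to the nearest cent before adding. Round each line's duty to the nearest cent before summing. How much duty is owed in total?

¥306,033.22

Line 1 (44.41, Bralon, 2,784 units, ¥278,789.76):
Base rate for 44.41 is 6%.
Additional duty on 44.41 from Bralon: +54.5%. Applied ad valorem rate: 6% + 54.5% = 60.5%.
Duty = ¥278,789.76 × 60.5% = ¥168,667.80.
Line 2 (42.48, Bralon, 430 kg, ¥43,047.30):
Base rate for 42.48 is 28.5%.
Duty = ¥43,047.30 × 28.5% = ¥12,268.48.
Line 3 (14.23, Astania, 5,665 units, ¥1,224,829.65):
Code 14.23 is under a tariff-rate quota (threshold 3,111 units). In-quota: 3,111 units at 3%; over-quota: 2,554 units at 19%.
Pro-rata value split: in-quota = ¥1,224,829.65 × 3,111/5,665 = ¥672,629.31; over-quota = ¥1,224,829.65 − ¥672,629.31 = ¥552,200.34.
In-quota duty = ¥672,629.31 × 3% = ¥20,178.88. Over-quota duty = ¥552,200.34 × 19% = ¥104,918.06.
Line duty = ¥20,178.88 + ¥104,918.06 = ¥125,096.94.
Total = ¥168,667.80 + ¥12,268.48 + ¥125,096.94 = ¥306,033.22.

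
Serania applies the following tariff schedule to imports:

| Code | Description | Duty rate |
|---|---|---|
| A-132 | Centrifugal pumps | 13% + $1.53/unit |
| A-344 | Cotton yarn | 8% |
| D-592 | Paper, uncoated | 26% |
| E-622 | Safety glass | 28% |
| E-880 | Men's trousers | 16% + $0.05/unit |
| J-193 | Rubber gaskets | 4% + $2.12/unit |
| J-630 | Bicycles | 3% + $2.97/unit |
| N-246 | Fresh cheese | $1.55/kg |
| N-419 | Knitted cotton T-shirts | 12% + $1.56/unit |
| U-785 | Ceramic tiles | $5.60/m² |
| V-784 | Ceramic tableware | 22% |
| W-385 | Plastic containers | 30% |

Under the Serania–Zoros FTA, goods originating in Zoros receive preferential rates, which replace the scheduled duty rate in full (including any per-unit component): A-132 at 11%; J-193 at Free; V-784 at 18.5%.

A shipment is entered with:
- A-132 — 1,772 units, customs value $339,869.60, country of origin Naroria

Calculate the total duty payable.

$46,894.21

Line 1 (A-132, Naroria, 1,772 units, $339,869.60):
Base rate for A-132 is 13% + $1.53/unit.
A-132 has an FTA preferential rate, but origin Naroria is not Zoros; base rate stands.
Duty = $339,869.60 × 13% + 1,772 × $1.53 = $46,894.21.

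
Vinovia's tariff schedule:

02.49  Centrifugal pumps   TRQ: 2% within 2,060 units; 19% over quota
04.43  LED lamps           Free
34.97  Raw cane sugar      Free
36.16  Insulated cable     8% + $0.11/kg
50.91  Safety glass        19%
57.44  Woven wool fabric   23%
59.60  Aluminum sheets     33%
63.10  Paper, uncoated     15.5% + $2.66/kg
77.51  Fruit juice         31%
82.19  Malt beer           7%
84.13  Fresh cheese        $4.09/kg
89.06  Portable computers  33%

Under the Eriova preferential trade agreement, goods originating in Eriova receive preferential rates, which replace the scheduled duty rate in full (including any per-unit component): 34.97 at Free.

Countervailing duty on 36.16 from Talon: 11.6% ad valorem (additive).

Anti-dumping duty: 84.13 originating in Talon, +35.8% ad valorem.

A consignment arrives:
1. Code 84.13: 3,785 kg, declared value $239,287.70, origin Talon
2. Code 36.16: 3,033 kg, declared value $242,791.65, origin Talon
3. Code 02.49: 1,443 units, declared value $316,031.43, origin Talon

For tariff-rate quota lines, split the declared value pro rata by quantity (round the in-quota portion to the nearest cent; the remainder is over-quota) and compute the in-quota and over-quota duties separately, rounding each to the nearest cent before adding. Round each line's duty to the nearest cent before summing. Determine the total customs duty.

Line 1 (84.13, Talon, 3,785 kg, $239,287.70):
Base rate for 84.13 is $4.09/kg.
Additional duty on 84.13 from Talon: +35.8% ad valorem. Applied ad valorem rate = 35.8%.
Duty = $239,287.70 × 35.8% + 3,785 × $4.09 = $101,145.65.
Line 2 (36.16, Talon, 3,033 kg, $242,791.65):
Base rate for 36.16 is 8% + $0.11/kg.
Additional duty on 36.16 from Talon: +11.6%. Applied ad valorem rate: 8% + 11.6% = 19.6%.
Duty = $242,791.65 × 19.6% + 3,033 × $0.11 = $47,920.79.
Line 3 (02.49, Talon, 1,443 units, $316,031.43):
Code 02.49 is under a tariff-rate quota (threshold 2,060 units). Quantity 1,443 units is within the quota, so the in-quota rate 2% applies to the full value.
Duty = $316,031.43 × 2% = $6,320.63.
Total = $101,145.65 + $47,920.79 + $6,320.63 = $155,387.07.

$155,387.07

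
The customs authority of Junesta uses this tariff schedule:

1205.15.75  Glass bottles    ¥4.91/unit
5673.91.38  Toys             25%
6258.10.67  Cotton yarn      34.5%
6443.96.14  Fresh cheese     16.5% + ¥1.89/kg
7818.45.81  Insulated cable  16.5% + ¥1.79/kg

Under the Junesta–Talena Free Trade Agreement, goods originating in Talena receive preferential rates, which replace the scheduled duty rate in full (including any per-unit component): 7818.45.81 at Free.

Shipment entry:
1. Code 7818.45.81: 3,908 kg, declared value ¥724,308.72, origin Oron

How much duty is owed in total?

¥126,506.26

Line 1 (7818.45.81, Oron, 3,908 kg, ¥724,308.72):
Base rate for 7818.45.81 is 16.5% + ¥1.79/kg.
7818.45.81 has an FTA preferential rate, but origin Oron is not Talena; base rate stands.
Duty = ¥724,308.72 × 16.5% + 3,908 × ¥1.79 = ¥126,506.26.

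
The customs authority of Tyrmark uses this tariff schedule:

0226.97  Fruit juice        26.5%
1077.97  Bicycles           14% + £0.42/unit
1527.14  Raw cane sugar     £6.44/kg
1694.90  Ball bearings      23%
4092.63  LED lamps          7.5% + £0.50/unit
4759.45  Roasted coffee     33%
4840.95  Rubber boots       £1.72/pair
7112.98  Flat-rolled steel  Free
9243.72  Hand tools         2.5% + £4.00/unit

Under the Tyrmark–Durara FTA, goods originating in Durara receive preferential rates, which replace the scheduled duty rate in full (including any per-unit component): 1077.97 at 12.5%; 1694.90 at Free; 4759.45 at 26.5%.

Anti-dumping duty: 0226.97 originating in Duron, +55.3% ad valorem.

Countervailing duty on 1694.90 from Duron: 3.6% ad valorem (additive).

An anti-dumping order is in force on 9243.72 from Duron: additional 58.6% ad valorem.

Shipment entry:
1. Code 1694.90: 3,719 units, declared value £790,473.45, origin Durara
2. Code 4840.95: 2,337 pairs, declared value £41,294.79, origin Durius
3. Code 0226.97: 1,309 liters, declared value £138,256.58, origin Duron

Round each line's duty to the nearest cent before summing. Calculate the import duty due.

£117,113.52

Line 1 (1694.90, Durara, 3,719 units, £790,473.45):
Base rate for 1694.90 is 23%.
Origin Durara qualifies under the Tyrmark–Durara agreement and 1694.90 is covered: preferential rate Free applies instead.
The additional-duty order on 1694.90 targets Duron, not Durara; it does not apply.
Duty = £790,473.45 × 0% = £0.00.
Line 2 (4840.95, Durius, 2,337 pairs, £41,294.79):
Base rate for 4840.95 is £1.72/pair.
Duty = 2,337 × £1.72 = £4,019.64.
Line 3 (0226.97, Duron, 1,309 liters, £138,256.58):
Base rate for 0226.97 is 26.5%.
Additional duty on 0226.97 from Duron: +55.3%. Applied ad valorem rate: 26.5% + 55.3% = 81.8%.
Duty = £138,256.58 × 81.8% = £113,093.88.
Total = £0.00 + £4,019.64 + £113,093.88 = £117,113.52.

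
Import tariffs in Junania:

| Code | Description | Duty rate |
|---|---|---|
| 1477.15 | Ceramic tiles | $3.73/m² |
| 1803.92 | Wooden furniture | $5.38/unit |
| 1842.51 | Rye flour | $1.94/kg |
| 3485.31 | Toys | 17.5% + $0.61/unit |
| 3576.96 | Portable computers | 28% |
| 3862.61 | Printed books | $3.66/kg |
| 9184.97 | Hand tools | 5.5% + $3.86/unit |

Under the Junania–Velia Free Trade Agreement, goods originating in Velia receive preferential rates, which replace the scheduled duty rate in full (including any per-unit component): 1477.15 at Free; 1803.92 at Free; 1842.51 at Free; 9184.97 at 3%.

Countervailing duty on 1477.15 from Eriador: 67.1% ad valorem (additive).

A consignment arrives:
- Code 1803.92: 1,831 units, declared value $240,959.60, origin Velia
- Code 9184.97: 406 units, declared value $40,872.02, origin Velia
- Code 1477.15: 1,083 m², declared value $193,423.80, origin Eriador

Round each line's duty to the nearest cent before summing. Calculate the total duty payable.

Line 1 (1803.92, Velia, 1,831 units, $240,959.60):
Base rate for 1803.92 is $5.38/unit.
Origin Velia qualifies under the Junania–Velia agreement and 1803.92 is covered: preferential rate Free applies instead.
Duty = $240,959.60 × 0% = $0.00.
Line 2 (9184.97, Velia, 406 units, $40,872.02):
Base rate for 9184.97 is 5.5% + $3.86/unit.
Origin Velia qualifies under the Junania–Velia agreement and 9184.97 is covered: preferential rate 3% applies instead.
Duty = $40,872.02 × 3% = $1,226.16.
Line 3 (1477.15, Eriador, 1,083 m², $193,423.80):
Base rate for 1477.15 is $3.73/m².
1477.15 has an FTA preferential rate, but origin Eriador is not Velia; base rate stands.
Additional duty on 1477.15 from Eriador: +67.1% ad valorem. Applied ad valorem rate = 67.1%.
Duty = $193,423.80 × 67.1% + 1,083 × $3.73 = $133,826.96.
Total = $0.00 + $1,226.16 + $133,826.96 = $135,053.12.

$135,053.12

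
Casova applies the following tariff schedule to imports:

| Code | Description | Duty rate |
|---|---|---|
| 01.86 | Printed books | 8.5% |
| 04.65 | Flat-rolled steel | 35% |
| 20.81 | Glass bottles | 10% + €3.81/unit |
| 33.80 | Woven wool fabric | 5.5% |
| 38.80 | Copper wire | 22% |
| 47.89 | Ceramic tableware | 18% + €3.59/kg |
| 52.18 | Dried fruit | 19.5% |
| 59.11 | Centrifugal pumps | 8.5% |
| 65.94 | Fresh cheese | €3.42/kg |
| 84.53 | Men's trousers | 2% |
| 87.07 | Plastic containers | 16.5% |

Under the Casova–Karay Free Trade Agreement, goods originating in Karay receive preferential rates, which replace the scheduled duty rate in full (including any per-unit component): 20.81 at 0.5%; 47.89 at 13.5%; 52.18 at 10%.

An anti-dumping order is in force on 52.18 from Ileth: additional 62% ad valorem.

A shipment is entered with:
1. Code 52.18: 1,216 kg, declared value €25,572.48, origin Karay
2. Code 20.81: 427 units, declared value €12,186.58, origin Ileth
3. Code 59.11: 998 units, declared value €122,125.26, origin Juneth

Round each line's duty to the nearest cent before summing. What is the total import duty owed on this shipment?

€15,783.43

Line 1 (52.18, Karay, 1,216 kg, €25,572.48):
Base rate for 52.18 is 19.5%.
Origin Karay qualifies under the Casova–Karay agreement and 52.18 is covered: preferential rate 10% applies instead.
The additional-duty order on 52.18 targets Ileth, not Karay; it does not apply.
Duty = €25,572.48 × 10% = €2,557.25.
Line 2 (20.81, Ileth, 427 units, €12,186.58):
Base rate for 20.81 is 10% + €3.81/unit.
20.81 has an FTA preferential rate, but origin Ileth is not Karay; base rate stands.
Duty = €12,186.58 × 10% + 427 × €3.81 = €2,845.53.
Line 3 (59.11, Juneth, 998 units, €122,125.26):
Base rate for 59.11 is 8.5%.
Duty = €122,125.26 × 8.5% = €10,380.65.
Total = €2,557.25 + €2,845.53 + €10,380.65 = €15,783.43.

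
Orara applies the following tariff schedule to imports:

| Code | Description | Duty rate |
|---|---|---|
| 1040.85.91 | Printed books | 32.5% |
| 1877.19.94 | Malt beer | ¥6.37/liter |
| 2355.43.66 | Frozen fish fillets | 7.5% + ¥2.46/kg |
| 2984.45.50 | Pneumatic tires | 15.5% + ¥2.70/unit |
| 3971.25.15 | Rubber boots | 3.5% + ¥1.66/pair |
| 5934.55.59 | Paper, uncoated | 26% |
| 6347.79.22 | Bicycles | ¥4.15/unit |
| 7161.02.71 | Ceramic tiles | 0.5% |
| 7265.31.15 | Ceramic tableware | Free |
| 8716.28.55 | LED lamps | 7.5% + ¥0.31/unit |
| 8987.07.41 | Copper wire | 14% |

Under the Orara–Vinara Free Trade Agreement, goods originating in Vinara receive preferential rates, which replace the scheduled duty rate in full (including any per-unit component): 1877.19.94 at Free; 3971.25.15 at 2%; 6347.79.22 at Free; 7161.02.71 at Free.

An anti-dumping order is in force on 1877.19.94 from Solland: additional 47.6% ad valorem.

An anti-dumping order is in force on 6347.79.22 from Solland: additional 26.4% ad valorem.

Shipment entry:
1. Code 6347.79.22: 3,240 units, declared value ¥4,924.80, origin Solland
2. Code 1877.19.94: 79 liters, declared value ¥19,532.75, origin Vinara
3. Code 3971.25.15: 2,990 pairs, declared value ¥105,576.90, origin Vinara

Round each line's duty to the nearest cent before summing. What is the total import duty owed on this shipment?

¥16,857.69

Line 1 (6347.79.22, Solland, 3,240 units, ¥4,924.80):
Base rate for 6347.79.22 is ¥4.15/unit.
6347.79.22 has an FTA preferential rate, but origin Solland is not Vinara; base rate stands.
Additional duty on 6347.79.22 from Solland: +26.4% ad valorem. Applied ad valorem rate = 26.4%.
Duty = ¥4,924.80 × 26.4% + 3,240 × ¥4.15 = ¥14,746.15.
Line 2 (1877.19.94, Vinara, 79 liters, ¥19,532.75):
Base rate for 1877.19.94 is ¥6.37/liter.
Origin Vinara qualifies under the Orara–Vinara agreement and 1877.19.94 is covered: preferential rate Free applies instead.
The additional-duty order on 1877.19.94 targets Solland, not Vinara; it does not apply.
Duty = ¥19,532.75 × 0% = ¥0.00.
Line 3 (3971.25.15, Vinara, 2,990 pairs, ¥105,576.90):
Base rate for 3971.25.15 is 3.5% + ¥1.66/pair.
Origin Vinara qualifies under the Orara–Vinara agreement and 3971.25.15 is covered: preferential rate 2% applies instead.
Duty = ¥105,576.90 × 2% = ¥2,111.54.
Total = ¥14,746.15 + ¥0.00 + ¥2,111.54 = ¥16,857.69.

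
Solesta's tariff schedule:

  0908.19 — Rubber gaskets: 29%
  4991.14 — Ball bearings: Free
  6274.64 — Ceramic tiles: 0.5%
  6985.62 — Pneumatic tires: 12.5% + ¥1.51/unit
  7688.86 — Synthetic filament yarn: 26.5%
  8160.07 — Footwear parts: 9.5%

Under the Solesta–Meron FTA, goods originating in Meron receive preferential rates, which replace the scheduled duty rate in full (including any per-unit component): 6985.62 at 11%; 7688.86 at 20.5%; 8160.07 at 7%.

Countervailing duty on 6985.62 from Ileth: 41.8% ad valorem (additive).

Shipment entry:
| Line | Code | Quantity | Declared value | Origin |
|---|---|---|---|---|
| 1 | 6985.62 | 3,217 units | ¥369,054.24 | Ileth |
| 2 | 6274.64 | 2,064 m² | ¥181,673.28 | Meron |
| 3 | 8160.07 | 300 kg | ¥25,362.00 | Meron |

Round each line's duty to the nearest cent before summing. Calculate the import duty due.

¥207,937.83

Line 1 (6985.62, Ileth, 3,217 units, ¥369,054.24):
Base rate for 6985.62 is 12.5% + ¥1.51/unit.
6985.62 has an FTA preferential rate, but origin Ileth is not Meron; base rate stands.
Additional duty on 6985.62 from Ileth: +41.8%. Applied ad valorem rate: 12.5% + 41.8% = 54.3%.
Duty = ¥369,054.24 × 54.3% + 3,217 × ¥1.51 = ¥205,254.12.
Line 2 (6274.64, Meron, 2,064 m², ¥181,673.28):
Base rate for 6274.64 is 0.5%.
Origin Meron is the FTA partner but 6274.64 is not on the preference list; base rate stands.
Duty = ¥181,673.28 × 0.5% = ¥908.37.
Line 3 (8160.07, Meron, 300 kg, ¥25,362.00):
Base rate for 8160.07 is 9.5%.
Origin Meron qualifies under the Solesta–Meron agreement and 8160.07 is covered: preferential rate 7% applies instead.
Duty = ¥25,362.00 × 7% = ¥1,775.34.
Total = ¥205,254.12 + ¥908.37 + ¥1,775.34 = ¥207,937.83.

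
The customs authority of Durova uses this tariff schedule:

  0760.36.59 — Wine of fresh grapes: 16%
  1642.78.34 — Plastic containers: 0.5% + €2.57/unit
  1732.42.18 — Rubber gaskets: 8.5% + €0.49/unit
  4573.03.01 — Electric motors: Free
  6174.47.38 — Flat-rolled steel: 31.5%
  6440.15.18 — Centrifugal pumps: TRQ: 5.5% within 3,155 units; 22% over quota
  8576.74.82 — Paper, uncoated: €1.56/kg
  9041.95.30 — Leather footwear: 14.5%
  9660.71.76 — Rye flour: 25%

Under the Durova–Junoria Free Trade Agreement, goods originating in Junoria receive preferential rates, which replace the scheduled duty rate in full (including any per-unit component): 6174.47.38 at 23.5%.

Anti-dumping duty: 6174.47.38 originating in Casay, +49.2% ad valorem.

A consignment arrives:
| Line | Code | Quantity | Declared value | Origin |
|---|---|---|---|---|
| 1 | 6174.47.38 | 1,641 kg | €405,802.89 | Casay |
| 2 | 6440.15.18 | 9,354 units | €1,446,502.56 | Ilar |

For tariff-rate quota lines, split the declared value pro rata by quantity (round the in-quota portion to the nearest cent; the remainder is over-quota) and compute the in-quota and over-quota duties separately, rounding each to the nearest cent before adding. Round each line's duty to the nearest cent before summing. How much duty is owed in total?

€565,211.78

Line 1 (6174.47.38, Casay, 1,641 kg, €405,802.89):
Base rate for 6174.47.38 is 31.5%.
6174.47.38 has an FTA preferential rate, but origin Casay is not Junoria; base rate stands.
Additional duty on 6174.47.38 from Casay: +49.2%. Applied ad valorem rate: 31.5% + 49.2% = 80.7%.
Duty = €405,802.89 × 80.7% = €327,482.93.
Line 2 (6440.15.18, Ilar, 9,354 units, €1,446,502.56):
Code 6440.15.18 is under a tariff-rate quota (threshold 3,155 units). In-quota: 3,155 units at 5.5%; over-quota: 6,199 units at 22%.
Pro-rata value split: in-quota = €1,446,502.56 × 3,155/9,354 = €487,889.20; over-quota = €1,446,502.56 − €487,889.20 = €958,613.36.
In-quota duty = €487,889.20 × 5.5% = €26,833.91. Over-quota duty = €958,613.36 × 22% = €210,894.94.
Line duty = €26,833.91 + €210,894.94 = €237,728.85.
Total = €327,482.93 + €237,728.85 = €565,211.78.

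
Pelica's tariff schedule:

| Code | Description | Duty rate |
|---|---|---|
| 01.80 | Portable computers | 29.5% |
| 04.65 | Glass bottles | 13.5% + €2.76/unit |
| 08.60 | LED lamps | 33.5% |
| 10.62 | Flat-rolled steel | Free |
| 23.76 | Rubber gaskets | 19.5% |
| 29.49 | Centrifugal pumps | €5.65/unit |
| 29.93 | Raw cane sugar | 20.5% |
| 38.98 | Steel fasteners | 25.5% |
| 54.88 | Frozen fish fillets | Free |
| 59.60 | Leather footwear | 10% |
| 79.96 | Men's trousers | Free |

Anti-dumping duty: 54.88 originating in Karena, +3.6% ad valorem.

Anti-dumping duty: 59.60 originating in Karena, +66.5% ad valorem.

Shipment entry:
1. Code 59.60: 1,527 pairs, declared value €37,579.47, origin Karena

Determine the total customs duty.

Line 1 (59.60, Karena, 1,527 pairs, €37,579.47):
Base rate for 59.60 is 10%.
Additional duty on 59.60 from Karena: +66.5%. Applied ad valorem rate: 10% + 66.5% = 76.5%.
Duty = €37,579.47 × 76.5% = €28,748.29.

€28,748.29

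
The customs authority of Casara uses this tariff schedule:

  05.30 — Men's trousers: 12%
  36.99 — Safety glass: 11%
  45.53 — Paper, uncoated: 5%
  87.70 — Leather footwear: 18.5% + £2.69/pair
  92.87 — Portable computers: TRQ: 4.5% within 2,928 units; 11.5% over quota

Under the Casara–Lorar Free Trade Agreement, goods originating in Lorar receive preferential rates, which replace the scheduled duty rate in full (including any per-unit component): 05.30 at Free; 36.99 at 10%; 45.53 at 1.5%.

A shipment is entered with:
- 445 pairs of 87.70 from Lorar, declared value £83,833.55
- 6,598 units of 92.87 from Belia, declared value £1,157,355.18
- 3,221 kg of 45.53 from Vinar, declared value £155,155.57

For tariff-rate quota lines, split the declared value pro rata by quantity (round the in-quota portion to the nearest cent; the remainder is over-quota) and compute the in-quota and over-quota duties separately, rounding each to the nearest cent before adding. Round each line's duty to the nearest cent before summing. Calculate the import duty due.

Line 1 (87.70, Lorar, 445 pairs, £83,833.55):
Base rate for 87.70 is 18.5% + £2.69/pair.
Origin Lorar is the FTA partner but 87.70 is not on the preference list; base rate stands.
Duty = £83,833.55 × 18.5% + 445 × £2.69 = £16,706.26.
Line 2 (92.87, Belia, 6,598 units, £1,157,355.18):
Code 92.87 is under a tariff-rate quota (threshold 2,928 units). In-quota: 2,928 units at 4.5%; over-quota: 3,670 units at 11.5%.
Pro-rata value split: in-quota = £1,157,355.18 × 2,928/6,598 = £513,600.48; over-quota = £1,157,355.18 − £513,600.48 = £643,754.70.
In-quota duty = £513,600.48 × 4.5% = £23,112.02. Over-quota duty = £643,754.70 × 11.5% = £74,031.79.
Line duty = £23,112.02 + £74,031.79 = £97,143.81.
Line 3 (45.53, Vinar, 3,221 kg, £155,155.57):
Base rate for 45.53 is 5%.
45.53 has an FTA preferential rate, but origin Vinar is not Lorar; base rate stands.
Duty = £155,155.57 × 5% = £7,757.78.
Total = £16,706.26 + £97,143.81 + £7,757.78 = £121,607.85.

£121,607.85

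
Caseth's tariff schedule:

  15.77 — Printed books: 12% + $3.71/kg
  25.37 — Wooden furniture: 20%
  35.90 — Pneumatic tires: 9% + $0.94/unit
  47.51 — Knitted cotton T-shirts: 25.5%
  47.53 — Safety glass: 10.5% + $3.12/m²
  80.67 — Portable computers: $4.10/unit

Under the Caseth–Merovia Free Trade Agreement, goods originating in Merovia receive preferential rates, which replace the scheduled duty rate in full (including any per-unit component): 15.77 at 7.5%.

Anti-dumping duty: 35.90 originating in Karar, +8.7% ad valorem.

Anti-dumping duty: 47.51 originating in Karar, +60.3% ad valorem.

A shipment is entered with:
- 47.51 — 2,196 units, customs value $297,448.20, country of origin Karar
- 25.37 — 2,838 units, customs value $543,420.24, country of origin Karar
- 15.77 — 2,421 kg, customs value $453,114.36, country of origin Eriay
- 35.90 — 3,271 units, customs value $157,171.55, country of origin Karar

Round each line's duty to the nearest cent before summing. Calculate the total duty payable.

Line 1 (47.51, Karar, 2,196 units, $297,448.20):
Base rate for 47.51 is 25.5%.
Additional duty on 47.51 from Karar: +60.3%. Applied ad valorem rate: 25.5% + 60.3% = 85.8%.
Duty = $297,448.20 × 85.8% = $255,210.56.
Line 2 (25.37, Karar, 2,838 units, $543,420.24):
Base rate for 25.37 is 20%.
Duty = $543,420.24 × 20% = $108,684.05.
Line 3 (15.77, Eriay, 2,421 kg, $453,114.36):
Base rate for 15.77 is 12% + $3.71/kg.
15.77 has an FTA preferential rate, but origin Eriay is not Merovia; base rate stands.
Duty = $453,114.36 × 12% + 2,421 × $3.71 = $63,355.63.
Line 4 (35.90, Karar, 3,271 units, $157,171.55):
Base rate for 35.90 is 9% + $0.94/unit.
Additional duty on 35.90 from Karar: +8.7%. Applied ad valorem rate: 9% + 8.7% = 17.7%.
Duty = $157,171.55 × 17.7% + 3,271 × $0.94 = $30,894.10.
Total = $255,210.56 + $108,684.05 + $63,355.63 + $30,894.10 = $458,144.34.

$458,144.34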